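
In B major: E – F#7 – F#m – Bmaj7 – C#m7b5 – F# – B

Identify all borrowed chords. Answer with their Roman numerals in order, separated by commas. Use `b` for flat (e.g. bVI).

In B major the diatonic chords are B, C#m, D#m, E, F#, G#m, A#dim. Of the given chords, E, F#7, Bmaj7, F# and B are diatonic. F#m (F#–A–C#) doesn't fit — on degree 5 B major would have F# (V). F#m is the degree-5 chord of B minor, so it is the borrowed v. C#m7b5 (C#–E–G–B) is not: scale degree 2 in B major carries C#m (ii). In B minor the chord on that degree is C#m7b5, so here it functions as iiø7, borrowed from the parallel minor.

v, iiø7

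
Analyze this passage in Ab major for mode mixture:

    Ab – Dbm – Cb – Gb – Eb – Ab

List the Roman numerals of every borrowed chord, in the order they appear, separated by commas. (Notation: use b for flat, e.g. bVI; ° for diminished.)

iv, bIII, bVII

The diatonic triads in Ab major are Ab, Bbm, Cm, Db, Eb, Fm, Gdim. Ab and Eb both belong to that set. But Dbm (Db–Fb–Ab) is foreign: the diatonic IV on degree 4 is Db, whereas Dbm comes from Ab minor. It is labeled iv. Cb (Cb–Eb–Gb) is not: scale degree 3 in Ab major carries Cm (iii). In Ab minor the chord on that degree is Cb, so here it functions as bIII, borrowed from the parallel minor. Gb (Gb–Bb–Db) doesn't fit — on degree 7 Ab major would have Gdim (vii°). Gb is the degree-7 chord of Ab minor, so it is the borrowed bVII.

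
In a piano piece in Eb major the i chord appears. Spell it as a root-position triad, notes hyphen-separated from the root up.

i is built on scale degree 1, which is Eb in both Eb major and its parallel. Stacking thirds in Eb minor on Eb gives Eb–Gb–Bb.

Eb-Gb-Bb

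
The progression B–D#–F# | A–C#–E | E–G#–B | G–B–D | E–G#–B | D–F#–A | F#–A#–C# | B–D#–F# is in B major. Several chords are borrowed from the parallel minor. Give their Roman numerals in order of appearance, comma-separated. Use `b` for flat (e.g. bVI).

The diatonic triads in B major are B, C#m, D#m, E, F#, G#m, A#dim. Of the given chords, B–D#–F# = B, E–G#–B = E and F#–A#–C# = F# are diatonic. A–C#–E is not: scale degree 7 in B major carries A#dim (vii°). In B minor the chord on that degree is A, so here it functions as bVII, borrowed from the parallel minor. G–B–D is not: scale degree 6 in B major carries G#m (vi). In B minor the chord on that degree is G, so here it functions as bVI, borrowed from the parallel minor. D–F#–A doesn't fit — on degree 3 B major would have D#m (iii). D is the degree-3 chord of B minor, so it is the borrowed bIII.

bVII, bVI, bIII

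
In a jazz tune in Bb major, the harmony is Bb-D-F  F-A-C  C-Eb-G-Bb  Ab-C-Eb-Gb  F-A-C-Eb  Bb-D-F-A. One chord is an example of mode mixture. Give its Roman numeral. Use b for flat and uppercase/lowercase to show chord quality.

bVII7

In Bb major the diatonic chords are Bb, Cm, Dm, Eb, F, Gm, Adim. Bb–D–F = Bb, F–A–C = F, C–Eb–G–Bb = Cm7, F–A–C–Eb = F7 and Bb–D–F–A = Bbmaj7 are all diatonic. But Ab–C–Eb–Gb is foreign: the diatonic vii° on degree 7 is Adim, whereas Ab7 comes from Bb minor. It is labeled bVII7.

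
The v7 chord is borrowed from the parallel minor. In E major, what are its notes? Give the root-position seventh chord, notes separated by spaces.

B D F# A

v7 is built on scale degree 5, which is B in both E major and its parallel. Stacking thirds in E minor on B gives B–D–F#–A.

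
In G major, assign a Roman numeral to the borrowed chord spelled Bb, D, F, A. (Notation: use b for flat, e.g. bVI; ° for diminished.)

The root Bb is the lowered 3rd scale degree — diatonically G major has B there. Bb–D–F–A is a major-seventh chord — the form found in G minor, not the diatonic iii (Bm). Borrowed into G major it is written bIIImaj7.

bIIImaj7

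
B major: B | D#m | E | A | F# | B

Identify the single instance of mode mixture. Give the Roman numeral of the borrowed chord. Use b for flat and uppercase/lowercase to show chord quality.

bVII

The diatonic triads in B major are B, C#m, D#m, E, F#, G#m, A#dim. B, D#m, E and F# are all diatonic. But A (A–C#–E) is foreign: the diatonic vii° on degree 7 is A#dim, whereas A comes from B minor. It is labeled bVII.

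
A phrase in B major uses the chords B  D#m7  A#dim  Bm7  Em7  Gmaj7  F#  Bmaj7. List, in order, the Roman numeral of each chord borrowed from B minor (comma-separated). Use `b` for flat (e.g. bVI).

The diatonic triads in B major are B, C#m, D#m, E, F#, G#m, A#dim. Of the given chords, B, D#m7, A#dim, F# and Bmaj7 are diatonic. But Bm7 (B–D–F#–A) is foreign: the diatonic I on degree 1 is B, whereas Bm7 comes from B minor. It is labeled i7. Em7 (E–G–B–D) is not: scale degree 4 in B major carries E (IV). In B minor the chord on that degree is Em7, so here it functions as iv7, borrowed from the parallel minor. Gmaj7 (G–B–D–F#) is not: scale degree 6 in B major carries G#m (vi). In B minor the chord on that degree is Gmaj7, so here it functions as bVImaj7, borrowed from the parallel minor.

i7, iv7, bVImaj7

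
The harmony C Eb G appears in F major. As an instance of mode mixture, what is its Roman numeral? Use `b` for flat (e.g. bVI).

v

C is scale degree 5 in F major. C–Eb–G is a minor chord — the form found in F minor, not the diatonic V (C). Borrowed into F major it is written v.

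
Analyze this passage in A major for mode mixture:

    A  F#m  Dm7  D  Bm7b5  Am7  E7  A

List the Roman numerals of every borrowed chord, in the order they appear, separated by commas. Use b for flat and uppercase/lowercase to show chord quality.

iv7, iiø7, i7

The diatonic triads in A major are A, Bm, C#m, D, E, F#m, G#dim. A, F#m, D and E7 all belong to that set. Dm7 (D–F–A–C) is not: scale degree 4 in A major carries D (IV). In A minor the chord on that degree is Dm7, so here it functions as iv7, borrowed from the parallel minor. Bm7b5 (B–D–F–A) doesn't fit — on degree 2 A major would have Bm (ii). Bm7b5 is the degree-2 chord of A minor, so it is the borrowed iiø7. But Am7 (A–C–E–G) is foreign: the diatonic I on degree 1 is A, whereas Am7 comes from A minor. It is labeled i7.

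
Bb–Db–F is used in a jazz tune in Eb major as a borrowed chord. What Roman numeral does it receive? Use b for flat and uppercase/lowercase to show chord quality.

v

Bb is scale degree 5 in Eb major. Bb–Db–F is a minor chord — the form found in Eb minor, not the diatonic V (Bb). Borrowed into Eb major it is written v.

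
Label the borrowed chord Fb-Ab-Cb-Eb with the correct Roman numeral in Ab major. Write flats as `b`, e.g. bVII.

bVImaj7

Fb is the lowered form of scale degree 6 in Ab major (the diatonic degree 6 is F). The diatonic chord on degree 6 would be Fm (vi), but Fb–Ab–Cb–Eb is the major-seventh chord from Ab minor. As a borrowed chord it is labeled bVImaj7.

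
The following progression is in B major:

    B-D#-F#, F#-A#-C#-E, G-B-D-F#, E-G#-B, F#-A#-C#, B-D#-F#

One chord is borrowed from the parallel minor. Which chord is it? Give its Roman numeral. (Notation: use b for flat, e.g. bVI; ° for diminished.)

The diatonic triads in B major are B, C#m, D#m, E, F#, G#m, A#dim. B–D#–F# = B, F#–A#–C#–E = F#7, E–G#–B = E and F#–A#–C# = F# all belong to that set. G–B–D–F# doesn't fit — on degree 6 B major would have G#m (vi). Gmaj7 is the degree-6 chord of B minor, so it is the borrowed bVImaj7.

bVImaj7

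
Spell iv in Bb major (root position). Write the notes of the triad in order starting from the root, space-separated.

The root, Eb, is scale degree 4 — the same note in Bb major and Bb minor; only the chord quality changes. In Bb minor the chord on Eb is Eb–Gb–Bb.

Eb Gb Bb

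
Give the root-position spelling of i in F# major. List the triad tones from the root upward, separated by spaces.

F# A C#

i is built on scale degree 1, which is F# in both F# major and its parallel. In F# minor the chord on F# is F#–A–C#.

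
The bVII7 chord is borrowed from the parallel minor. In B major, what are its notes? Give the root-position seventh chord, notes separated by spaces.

A C# E G

bVII7 is built on the lowered scale degree 7. In B major degree 7 is A#; lowered it becomes A. Building the dominant-seventh chord from the parallel minor on A: A–C#–E–G.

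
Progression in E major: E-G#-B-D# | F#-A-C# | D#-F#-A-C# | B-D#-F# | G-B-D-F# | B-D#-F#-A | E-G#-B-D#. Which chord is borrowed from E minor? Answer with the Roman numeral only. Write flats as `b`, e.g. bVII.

bIIImaj7

E major has the diatonic set E, F#m, G#m, A, B, C#m, D#dim. Of the given chords, E–G#–B–D# = Emaj7, F#–A–C# = F#m, D#–F#–A–C# = D#m7b5, B–D#–F# = B and B–D#–F#–A = B7 are diatonic. G–B–D–F# doesn't fit — on degree 3 E major would have G#m (iii). Gmaj7 is the degree-3 chord of E minor, so it is the borrowed bIIImaj7.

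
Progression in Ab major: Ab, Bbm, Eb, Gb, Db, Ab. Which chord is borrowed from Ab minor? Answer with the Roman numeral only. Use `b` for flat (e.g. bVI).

bVII

Ab major has the diatonic set Ab, Bbm, Cm, Db, Eb, Fm, Gdim. Of the given chords, Ab, Bbm, Eb and Db are diatonic. Gb (Gb–Bb–Db) doesn't fit — on degree 7 Ab major would have Gdim (vii°). Gb is the degree-7 chord of Ab minor, so it is the borrowed bVII.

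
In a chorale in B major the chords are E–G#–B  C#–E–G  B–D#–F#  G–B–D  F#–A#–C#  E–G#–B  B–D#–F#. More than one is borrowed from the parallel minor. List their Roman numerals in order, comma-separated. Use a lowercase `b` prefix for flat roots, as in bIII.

ii°, bVI

B major has the diatonic set B, C#m, D#m, E, F#, G#m, A#dim. E–G#–B = E, B–D#–F# = B and F#–A#–C# = F# are all diatonic. But C#–E–G is foreign: the diatonic ii on degree 2 is C#m, whereas C#dim comes from B minor. It is labeled ii°. G–B–D doesn't fit — on degree 6 B major would have G#m (vi). G is the degree-6 chord of B minor, so it is the borrowed bVI.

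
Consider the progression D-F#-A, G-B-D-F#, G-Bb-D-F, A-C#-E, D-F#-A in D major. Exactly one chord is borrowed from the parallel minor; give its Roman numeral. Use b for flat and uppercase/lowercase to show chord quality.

D major has the diatonic set D, Em, F#m, G, A, Bm, C#dim. Of the given chords, D–F#–A = D, G–B–D–F# = Gmaj7 and A–C#–E = A are diatonic. But G–Bb–D–F is foreign: the diatonic IV on degree 4 is G, whereas Gm7 comes from D minor. It is labeled iv7.

iv7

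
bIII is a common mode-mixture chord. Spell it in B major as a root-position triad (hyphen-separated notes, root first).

D-F#-A

bIII is built on the lowered scale degree 3. In B major degree 3 is D#; lowered it becomes D. Stacking thirds in B minor on D gives D–F#–A.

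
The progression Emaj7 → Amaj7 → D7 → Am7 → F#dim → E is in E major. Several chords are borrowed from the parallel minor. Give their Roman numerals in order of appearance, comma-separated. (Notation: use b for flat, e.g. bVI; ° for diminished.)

bVII7, iv7, ii°

In E major the diatonic chords are E, F#m, G#m, A, B, C#m, D#dim. Of the given chords, Emaj7, Amaj7 and E are diatonic. D7 (D–F#–A–C) is not: scale degree 7 in E major carries D#dim (vii°). In E minor the chord on that degree is D7, so here it functions as bVII7, borrowed from the parallel minor. Am7 (A–C–E–G) is not: scale degree 4 in E major carries A (IV). In E minor the chord on that degree is Am7, so here it functions as iv7, borrowed from the parallel minor. But F#dim (F#–A–C) is foreign: the diatonic ii on degree 2 is F#m, whereas F#dim comes from E minor. It is labeled ii°.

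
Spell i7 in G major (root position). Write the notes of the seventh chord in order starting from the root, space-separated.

The root, G, is scale degree 1 — the same note in G major and G minor; only the chord quality changes. Stacking thirds in G minor on G gives G–Bb–D–F.

G Bb D F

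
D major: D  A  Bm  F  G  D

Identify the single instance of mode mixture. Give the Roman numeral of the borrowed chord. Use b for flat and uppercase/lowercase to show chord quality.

bIII

In D major the diatonic chords are D, Em, F#m, G, A, Bm, C#dim. Of the given chords, D, A, Bm and G are diatonic. F (F–A–C) doesn't fit — on degree 3 D major would have F#m (iii). F is the degree-3 chord of D minor, so it is the borrowed bIII.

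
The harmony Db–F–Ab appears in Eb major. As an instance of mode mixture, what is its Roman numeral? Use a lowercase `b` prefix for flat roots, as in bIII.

bVII

Db is the lowered form of scale degree 7 in Eb major (the diatonic degree 7 is D). Db–F–Ab is a major chord — the form found in Eb minor, not the diatonic vii° (Ddim). Borrowed into Eb major it is written bVII.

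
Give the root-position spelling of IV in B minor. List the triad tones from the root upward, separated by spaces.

E G# B

The root, E, is scale degree 4 — the same note in B minor and B major; only the chord quality changes. Building the major chord from the parallel major on E: E–G#–B.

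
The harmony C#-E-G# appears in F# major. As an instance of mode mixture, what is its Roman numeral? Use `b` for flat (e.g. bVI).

v

The root C# is the diatonic 5th degree of F# major; the borrowing shows in the chord quality. Diatonically F# major has C# (V) on that degree; C#–E–G# is instead the minor chord native to F# minor, so it takes the label v.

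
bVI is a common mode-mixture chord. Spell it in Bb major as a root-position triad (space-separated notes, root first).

Scale degree 6 in Bb major is G. bVI uses the lowered form, Gb, taken from Bb minor. In Bb minor the chord on Gb is Gb–Bb–Db.

Gb Bb Db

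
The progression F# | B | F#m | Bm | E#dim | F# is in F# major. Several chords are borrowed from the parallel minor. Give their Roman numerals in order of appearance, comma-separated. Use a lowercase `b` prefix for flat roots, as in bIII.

i, iv

The diatonic triads in F# major are F#, G#m, A#m, B, C#, D#m, E#dim. F#, B and E#dim are all diatonic. But F#m (F#–A–C#) is foreign: the diatonic I on degree 1 is F#, whereas F#m comes from F# minor. It is labeled i. Bm (B–D–F#) is not: scale degree 4 in F# major carries B (IV). In F# minor the chord on that degree is Bm, so here it functions as iv, borrowed from the parallel minor.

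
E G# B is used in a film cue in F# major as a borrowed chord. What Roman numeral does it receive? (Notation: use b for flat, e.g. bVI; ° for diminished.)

bVII

E is the lowered form of scale degree 7 in F# major (the diatonic degree 7 is E#). Diatonically F# major has E#dim (vii°) on that degree; E–G#–B is instead the major chord native to F# minor, so it takes the label bVII.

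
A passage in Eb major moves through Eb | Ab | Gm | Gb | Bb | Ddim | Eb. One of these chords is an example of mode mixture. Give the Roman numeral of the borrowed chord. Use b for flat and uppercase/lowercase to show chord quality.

bIII

Eb major has the diatonic set Eb, Fm, Gm, Ab, Bb, Cm, Ddim. Eb, Ab, Gm, Bb and Ddim are all diatonic. Gb (Gb–Bb–Db) is not: scale degree 3 in Eb major carries Gm (iii). In Eb minor the chord on that degree is Gb, so here it functions as bIII, borrowed from the parallel minor.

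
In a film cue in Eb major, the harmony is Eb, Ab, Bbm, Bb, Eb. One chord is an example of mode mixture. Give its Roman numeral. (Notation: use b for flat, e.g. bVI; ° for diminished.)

v

Eb major has the diatonic set Eb, Fm, Gm, Ab, Bb, Cm, Ddim. Of the given chords, Eb, Ab and Bb are diatonic. But Bbm (Bb–Db–F) is foreign: the diatonic V on degree 5 is Bb, whereas Bbm comes from Eb minor. It is labeled v.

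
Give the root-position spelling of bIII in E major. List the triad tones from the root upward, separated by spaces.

G B D

bIII is built on the lowered scale degree 3. In E major degree 3 is G#; lowered it becomes G. Stacking thirds in E minor on G gives G–B–D.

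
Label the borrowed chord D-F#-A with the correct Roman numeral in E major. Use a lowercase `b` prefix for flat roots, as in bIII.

bVII

D is the lowered form of scale degree 7 in E major (the diatonic degree 7 is D#). Diatonically E major has D#dim (vii°) on that degree; D–F#–A is instead the major chord native to E minor, so it takes the label bVII.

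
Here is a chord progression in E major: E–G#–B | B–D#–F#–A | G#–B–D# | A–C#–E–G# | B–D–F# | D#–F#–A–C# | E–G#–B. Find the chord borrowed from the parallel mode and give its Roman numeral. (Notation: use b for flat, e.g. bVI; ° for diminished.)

v

E major has the diatonic set E, F#m, G#m, A, B, C#m, D#dim. E–G#–B = E, B–D#–F#–A = B7, G#–B–D# = G#m, A–C#–E–G# = Amaj7 and D#–F#–A–C# = D#m7b5 are all diatonic. But B–D–F# is foreign: the diatonic V on degree 5 is B, whereas Bm comes from E minor. It is labeled v.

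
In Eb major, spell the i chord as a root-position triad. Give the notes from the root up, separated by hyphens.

Eb-Gb-Bb

The root, Eb, is scale degree 1 — the same note in Eb major and Eb minor; only the chord quality changes. Stacking thirds in Eb minor on Eb gives Eb–Gb–Bb.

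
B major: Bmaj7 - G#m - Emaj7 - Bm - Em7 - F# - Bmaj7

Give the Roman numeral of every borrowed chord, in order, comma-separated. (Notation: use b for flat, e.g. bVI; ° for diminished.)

i, iv7

In B major the diatonic chords are B, C#m, D#m, E, F#, G#m, A#dim. Bmaj7, G#m, Emaj7 and F# all belong to that set. Bm (B–D–F#) doesn't fit — on degree 1 B major would have B (I). Bm is the degree-1 chord of B minor, so it is the borrowed i. But Em7 (E–G–B–D) is foreign: the diatonic IV on degree 4 is E, whereas Em7 comes from B minor. It is labeled iv7.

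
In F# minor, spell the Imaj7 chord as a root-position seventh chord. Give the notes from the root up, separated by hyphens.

F#-A#-C#-E#

The root, F#, is scale degree 1 — the same note in F# minor and F# major; only the chord quality changes. Stacking thirds in F# major on F# gives F#–A#–C#–E#.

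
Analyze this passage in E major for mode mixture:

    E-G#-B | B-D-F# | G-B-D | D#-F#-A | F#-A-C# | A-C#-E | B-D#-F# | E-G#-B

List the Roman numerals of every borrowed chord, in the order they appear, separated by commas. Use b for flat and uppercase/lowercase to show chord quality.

v, bIII

E major has the diatonic set E, F#m, G#m, A, B, C#m, D#dim. Of the given chords, E–G#–B = E, D#–F#–A = D#dim, F#–A–C# = F#m, A–C#–E = A and B–D#–F# = B are diatonic. But B–D–F# is foreign: the diatonic V on degree 5 is B, whereas Bm comes from E minor. It is labeled v. But G–B–D is foreign: the diatonic iii on degree 3 is G#m, whereas G comes from E minor. It is labeled bIII.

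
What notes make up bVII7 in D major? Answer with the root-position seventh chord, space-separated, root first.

Scale degree 7 in D major is C#. bVII7 uses the lowered form, C, taken from D minor. Building the dominant-seventh chord from the parallel minor on C: C–E–G–Bb.

C E G Bb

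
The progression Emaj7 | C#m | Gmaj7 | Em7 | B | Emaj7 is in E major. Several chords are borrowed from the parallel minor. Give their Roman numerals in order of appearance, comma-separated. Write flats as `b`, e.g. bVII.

The diatonic triads in E major are E, F#m, G#m, A, B, C#m, D#dim. Of the given chords, Emaj7, C#m and B are diatonic. But Gmaj7 (G–B–D–F#) is foreign: the diatonic iii on degree 3 is G#m, whereas Gmaj7 comes from E minor. It is labeled bIIImaj7. Em7 (E–G–B–D) is not: scale degree 1 in E major carries E (I). In E minor the chord on that degree is Em7, so here it functions as i7, borrowed from the parallel minor.

bIIImaj7, i7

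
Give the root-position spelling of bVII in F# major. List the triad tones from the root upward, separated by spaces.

E G# B

Scale degree 7 in F# major is E#. bVII uses the lowered form, E, taken from F# minor. Stacking thirds in F# minor on E gives E–G#–B.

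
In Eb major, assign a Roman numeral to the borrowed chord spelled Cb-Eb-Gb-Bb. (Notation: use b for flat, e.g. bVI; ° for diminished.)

Cb is the lowered form of scale degree 6 in Eb major (the diatonic degree 6 is C). The diatonic chord on degree 6 would be Cm (vi), but Cb–Eb–Gb–Bb is the major-seventh chord from Eb minor. As a borrowed chord it is labeled bVImaj7.

bVImaj7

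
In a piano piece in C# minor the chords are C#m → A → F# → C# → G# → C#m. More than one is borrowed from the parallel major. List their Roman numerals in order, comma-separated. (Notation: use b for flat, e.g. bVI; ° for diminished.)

C# minor has the diatonic set C#m, D#dim, E, F#m, G#, A, B (with V from harmonic minor). Of the given chords, C#m, A and G# are diatonic. F# (F#–A#–C#) is not: scale degree 4 in C# minor carries F#m (iv). In C# major the chord on that degree is F#, so here it functions as IV, borrowed from the parallel major. But C# (C#–E#–G#) is foreign: the diatonic i on degree 1 is C#m, whereas C# comes from C# major. It is labeled I.

IV, I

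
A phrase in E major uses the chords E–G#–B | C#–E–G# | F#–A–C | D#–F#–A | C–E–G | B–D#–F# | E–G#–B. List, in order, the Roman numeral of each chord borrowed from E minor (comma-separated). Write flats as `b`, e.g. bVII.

The diatonic triads in E major are E, F#m, G#m, A, B, C#m, D#dim. Of the given chords, E–G#–B = E, C#–E–G# = C#m, D#–F#–A = D#dim and B–D#–F# = B are diatonic. F#–A–C doesn't fit — on degree 2 E major would have F#m (ii). F#dim is the degree-2 chord of E minor, so it is the borrowed ii°. C–E–G doesn't fit — on degree 6 E major would have C#m (vi). C is the degree-6 chord of E minor, so it is the borrowed bVI.

ii°, bVI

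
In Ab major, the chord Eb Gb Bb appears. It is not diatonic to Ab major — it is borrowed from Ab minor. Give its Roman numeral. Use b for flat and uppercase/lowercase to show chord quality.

v

The root Eb is the diatonic 5th degree of Ab major; the borrowing shows in the chord quality. Diatonically Ab major has Eb (V) on that degree; Eb–Gb–Bb is instead the minor chord native to Ab minor, so it takes the label v.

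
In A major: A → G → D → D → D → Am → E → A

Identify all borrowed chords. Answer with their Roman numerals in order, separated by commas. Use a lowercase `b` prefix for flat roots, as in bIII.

bVII, i

The diatonic triads in A major are A, Bm, C#m, D, E, F#m, G#dim. Of the given chords, A, D and E are diatonic. But G (G–B–D) is foreign: the diatonic vii° on degree 7 is G#dim, whereas G comes from A minor. It is labeled bVII. Am (A–C–E) doesn't fit — on degree 1 A major would have A (I). Am is the degree-1 chord of A minor, so it is the borrowed i.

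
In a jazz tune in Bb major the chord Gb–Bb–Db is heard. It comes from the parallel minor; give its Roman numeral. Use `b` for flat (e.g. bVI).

In Bb major scale degree 6 is G; Gb is its lowered form, from Bb minor. Diatonically Bb major has Gm (vi) on that degree; Gb–Bb–Db is instead the major chord native to Bb minor, so it takes the label bVI.

bVI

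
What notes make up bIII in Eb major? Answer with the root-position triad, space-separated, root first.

Gb Bb Db

Scale degree 3 in Eb major is G. bIII uses the lowered form, Gb, taken from Eb minor. Building the major chord from the parallel minor on Gb: Gb–Bb–Db.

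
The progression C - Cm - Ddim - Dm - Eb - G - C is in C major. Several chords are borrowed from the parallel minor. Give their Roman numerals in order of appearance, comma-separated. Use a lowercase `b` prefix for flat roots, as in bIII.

i, ii°, bIII

The diatonic triads in C major are C, Dm, Em, F, G, Am, Bdim. C, Dm and G are all diatonic. Cm (C–Eb–G) is not: scale degree 1 in C major carries C (I). In C minor the chord on that degree is Cm, so here it functions as i, borrowed from the parallel minor. Ddim (D–F–Ab) doesn't fit — on degree 2 C major would have Dm (ii). Ddim is the degree-2 chord of C minor, so it is the borrowed ii°. But Eb (Eb–G–Bb) is foreign: the diatonic iii on degree 3 is Em, whereas Eb comes from C minor. It is labeled bIII.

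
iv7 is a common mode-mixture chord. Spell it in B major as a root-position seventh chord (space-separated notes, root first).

E G B D

iv7 is built on scale degree 4, which is E in both B major and its parallel. In B minor the chord on E is E–G–B–D.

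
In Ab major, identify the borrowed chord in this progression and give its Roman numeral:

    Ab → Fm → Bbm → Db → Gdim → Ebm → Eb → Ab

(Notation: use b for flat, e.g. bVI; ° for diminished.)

v

In Ab major the diatonic chords are Ab, Bbm, Cm, Db, Eb, Fm, Gdim. Ab, Fm, Bbm, Db, Gdim and Eb are all diatonic. But Ebm (Eb–Gb–Bb) is foreign: the diatonic V on degree 5 is Eb, whereas Ebm comes from Ab minor. It is labeled v.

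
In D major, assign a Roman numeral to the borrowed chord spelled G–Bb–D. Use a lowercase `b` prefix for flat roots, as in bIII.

G is scale degree 4 in D major. G–Bb–D is a minor chord — the form found in D minor, not the diatonic IV (G). Borrowed into D major it is written iv.

iv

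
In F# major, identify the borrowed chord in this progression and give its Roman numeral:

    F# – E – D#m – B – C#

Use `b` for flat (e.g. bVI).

bVII

F# major has the diatonic set F#, G#m, A#m, B, C#, D#m, E#dim. F#, D#m, B and C# all belong to that set. E (E–G#–B) is not: scale degree 7 in F# major carries E#dim (vii°). In F# minor the chord on that degree is E, so here it functions as bVII, borrowed from the parallel minor.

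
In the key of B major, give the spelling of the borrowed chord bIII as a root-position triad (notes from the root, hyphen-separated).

D-F#-A

The root of bIII is the lowered 3rd degree: D# becomes D. Building the major chord from the parallel minor on D: D–F#–A.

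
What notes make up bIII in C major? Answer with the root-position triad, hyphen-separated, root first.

Eb-G-Bb

bIII is built on the lowered scale degree 3. In C major degree 3 is E; lowered it becomes Eb. Building the major chord from the parallel minor on Eb: Eb–G–Bb.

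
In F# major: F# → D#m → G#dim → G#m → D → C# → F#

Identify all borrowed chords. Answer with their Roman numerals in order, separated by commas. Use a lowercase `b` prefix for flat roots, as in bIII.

The diatonic triads in F# major are F#, G#m, A#m, B, C#, D#m, E#dim. Of the given chords, F#, D#m, G#m and C# are diatonic. But G#dim (G#–B–D) is foreign: the diatonic ii on degree 2 is G#m, whereas G#dim comes from F# minor. It is labeled ii°. But D (D–F#–A) is foreign: the diatonic vi on degree 6 is D#m, whereas D comes from F# minor. It is labeled bVI.

ii°, bVI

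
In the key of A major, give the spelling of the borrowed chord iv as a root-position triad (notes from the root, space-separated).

The root, D, is scale degree 4 — the same note in A major and A minor; only the chord quality changes. Building the minor chord from the parallel minor on D: D–F–A.

D F A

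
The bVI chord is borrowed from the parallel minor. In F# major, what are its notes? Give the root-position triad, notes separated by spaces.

The root of bVI is the lowered 6th degree: D# becomes D. Stacking thirds in F# minor on D gives D–F#–A.

D F# A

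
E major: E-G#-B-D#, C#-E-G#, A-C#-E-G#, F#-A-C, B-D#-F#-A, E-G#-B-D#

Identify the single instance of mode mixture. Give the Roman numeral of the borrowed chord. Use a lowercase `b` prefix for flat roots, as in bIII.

In E major the diatonic chords are E, F#m, G#m, A, B, C#m, D#dim. Of the given chords, E–G#–B–D# = Emaj7, C#–E–G# = C#m, A–C#–E–G# = Amaj7 and B–D#–F#–A = B7 are diatonic. F#–A–C is not: scale degree 2 in E major carries F#m (ii). In E minor the chord on that degree is F#dim, so here it functions as ii°, borrowed from the parallel minor.

ii°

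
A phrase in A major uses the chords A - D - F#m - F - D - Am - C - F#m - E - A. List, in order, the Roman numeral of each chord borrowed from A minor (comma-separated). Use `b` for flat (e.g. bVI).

bVI, i, bIII

A major has the diatonic set A, Bm, C#m, D, E, F#m, G#dim. Of the given chords, A, D, F#m and E are diatonic. F (F–A–C) is not: scale degree 6 in A major carries F#m (vi). In A minor the chord on that degree is F, so here it functions as bVI, borrowed from the parallel minor. Am (A–C–E) is not: scale degree 1 in A major carries A (I). In A minor the chord on that degree is Am, so here it functions as i, borrowed from the parallel minor. But C (C–E–G) is foreign: the diatonic iii on degree 3 is C#m, whereas C comes from A minor. It is labeled bIII.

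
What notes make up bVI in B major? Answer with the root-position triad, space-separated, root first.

G B D

The root of bVI is the lowered 6th degree: G# becomes G. Stacking thirds in B minor on G gives G–B–D.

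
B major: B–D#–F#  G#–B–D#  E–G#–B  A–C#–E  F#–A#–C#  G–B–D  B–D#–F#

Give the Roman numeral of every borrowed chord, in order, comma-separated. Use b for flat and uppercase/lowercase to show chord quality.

bVII, bVI

The diatonic triads in B major are B, C#m, D#m, E, F#, G#m, A#dim. B–D#–F# = B, G#–B–D# = G#m, E–G#–B = E and F#–A#–C# = F# all belong to that set. A–C#–E is not: scale degree 7 in B major carries A#dim (vii°). In B minor the chord on that degree is A, so here it functions as bVII, borrowed from the parallel minor. G–B–D doesn't fit — on degree 6 B major would have G#m (vi). G is the degree-6 chord of B minor, so it is the borrowed bVI.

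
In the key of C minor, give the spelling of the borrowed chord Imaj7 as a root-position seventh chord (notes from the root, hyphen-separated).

C-E-G-B

Imaj7 is built on scale degree 1, which is C in both C minor and its parallel. Building the major-seventh chord from the parallel major on C: C–E–G–B.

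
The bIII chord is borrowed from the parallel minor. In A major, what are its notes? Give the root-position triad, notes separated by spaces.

The root of bIII is the lowered 3rd degree: C# becomes C. Building the major chord from the parallel minor on C: C–E–G.

C E G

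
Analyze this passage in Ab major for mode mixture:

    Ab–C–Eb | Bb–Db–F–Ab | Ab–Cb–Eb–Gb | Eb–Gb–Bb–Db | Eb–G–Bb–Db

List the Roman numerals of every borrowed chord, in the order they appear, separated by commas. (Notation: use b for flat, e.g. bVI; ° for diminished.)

Ab major has the diatonic set Ab, Bbm, Cm, Db, Eb, Fm, Gdim. Of the given chords, Ab–C–Eb = Ab, Bb–Db–F–Ab = Bbm7 and Eb–G–Bb–Db = Eb7 are diatonic. Ab–Cb–Eb–Gb doesn't fit — on degree 1 Ab major would have Ab (I). Abm7 is the degree-1 chord of Ab minor, so it is the borrowed i7. Eb–Gb–Bb–Db doesn't fit — on degree 5 Ab major would have Eb (V). Ebm7 is the degree-5 chord of Ab minor, so it is the borrowed v7.

i7, v7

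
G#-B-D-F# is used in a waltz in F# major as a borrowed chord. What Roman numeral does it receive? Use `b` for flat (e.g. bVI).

iiø7

The root G# is the diatonic 2nd degree of F# major; the borrowing shows in the chord quality. Diatonically F# major has G#m (ii) on that degree; G#–B–D–F# is instead the half-diminished-seventh chord native to F# minor, so it takes the label iiø7.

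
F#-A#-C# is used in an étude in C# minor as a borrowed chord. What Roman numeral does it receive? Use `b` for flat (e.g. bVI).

IV

The root F# is the diatonic 4th degree of C# minor; the borrowing shows in the chord quality. Diatonically C# minor has F#m (iv) on that degree; F#–A#–C# is instead the major chord native to C# major, so it takes the label IV.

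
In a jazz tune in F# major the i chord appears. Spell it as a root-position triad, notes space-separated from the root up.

F# A C#

i is built on scale degree 1, which is F# in both F# major and its parallel. Building the minor chord from the parallel minor on F#: F#–A–C#.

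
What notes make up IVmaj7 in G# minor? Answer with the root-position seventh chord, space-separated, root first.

IVmaj7 is built on scale degree 4, which is C# in both G# minor and its parallel. In G# major the chord on C# is C#–E#–G#–B#.

C# E# G# B#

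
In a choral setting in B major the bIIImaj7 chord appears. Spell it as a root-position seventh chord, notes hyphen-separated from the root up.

D-F#-A-C#

bIIImaj7 is built on the lowered scale degree 3. In B major degree 3 is D#; lowered it becomes D. Building the major-seventh chord from the parallel minor on D: D–F#–A–C#.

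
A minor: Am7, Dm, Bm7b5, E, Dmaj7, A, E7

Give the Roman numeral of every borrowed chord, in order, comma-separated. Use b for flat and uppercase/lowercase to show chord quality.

A minor has the diatonic set Am, Bdim, C, Dm, E, F, G (with V from harmonic minor). Am7, Dm, Bm7b5, E and E7 are all diatonic. Dmaj7 (D–F#–A–C#) is not: scale degree 4 in A minor carries Dm (iv). In A major the chord on that degree is Dmaj7, so here it functions as IVmaj7, borrowed from the parallel major. A (A–C#–E) doesn't fit — on degree 1 A minor would have Am (i). A is the degree-1 chord of A major, so it is the borrowed I.

IVmaj7, I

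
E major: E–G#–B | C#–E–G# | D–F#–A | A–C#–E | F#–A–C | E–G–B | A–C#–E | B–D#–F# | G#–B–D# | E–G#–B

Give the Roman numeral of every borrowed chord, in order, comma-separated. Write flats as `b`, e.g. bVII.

bVII, ii°, i

In E major the diatonic chords are E, F#m, G#m, A, B, C#m, D#dim. E–G#–B = E, C#–E–G# = C#m, A–C#–E = A, B–D#–F# = B and G#–B–D# = G#m all belong to that set. D–F#–A doesn't fit — on degree 7 E major would have D#dim (vii°). D is the degree-7 chord of E minor, so it is the borrowed bVII. But F#–A–C is foreign: the diatonic ii on degree 2 is F#m, whereas F#dim comes from E minor. It is labeled ii°. But E–G–B is foreign: the diatonic I on degree 1 is E, whereas Em comes from E minor. It is labeled i.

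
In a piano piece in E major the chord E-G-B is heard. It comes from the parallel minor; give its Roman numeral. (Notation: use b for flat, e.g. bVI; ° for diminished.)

E is scale degree 1 in E major. E–G–B is a minor chord — the form found in E minor, not the diatonic I (E). Borrowed into E major it is written i.

i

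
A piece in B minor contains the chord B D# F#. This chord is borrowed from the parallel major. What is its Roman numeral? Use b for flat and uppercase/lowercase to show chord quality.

The root B is the diatonic 1st degree of B minor; the borrowing shows in the chord quality. Diatonically B minor has Bm (i) on that degree; B–D#–F# is instead the major chord native to B major, so it takes the label I.

I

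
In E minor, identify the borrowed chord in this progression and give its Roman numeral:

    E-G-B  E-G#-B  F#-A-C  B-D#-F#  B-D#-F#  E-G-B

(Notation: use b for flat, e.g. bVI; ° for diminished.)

In E minor (with V from harmonic minor) the diatonic chords are Em, F#dim, G, Am, B, C, D. Of the given chords, E–G–B = Em, F#–A–C = F#dim and B–D#–F# = B are diatonic. But E–G#–B is foreign: the diatonic i on degree 1 is Em, whereas E comes from E major. It is labeled I.

I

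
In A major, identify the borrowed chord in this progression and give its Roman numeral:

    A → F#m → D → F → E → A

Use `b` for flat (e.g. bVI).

bVI

In A major the diatonic chords are A, Bm, C#m, D, E, F#m, G#dim. A, F#m, D and E all belong to that set. F (F–A–C) is not: scale degree 6 in A major carries F#m (vi). In A minor the chord on that degree is F, so here it functions as bVI, borrowed from the parallel minor.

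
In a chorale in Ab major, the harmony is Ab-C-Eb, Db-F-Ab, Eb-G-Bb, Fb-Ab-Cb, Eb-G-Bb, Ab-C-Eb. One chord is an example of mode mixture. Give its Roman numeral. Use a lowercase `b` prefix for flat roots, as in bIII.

Ab major has the diatonic set Ab, Bbm, Cm, Db, Eb, Fm, Gdim. Ab–C–Eb = Ab, Db–F–Ab = Db and Eb–G–Bb = Eb all belong to that set. But Fb–Ab–Cb is foreign: the diatonic vi on degree 6 is Fm, whereas Fb comes from Ab minor. It is labeled bVI.

bVI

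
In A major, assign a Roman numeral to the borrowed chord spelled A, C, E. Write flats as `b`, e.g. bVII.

i

A is scale degree 1 in A major. A–C–E is a minor chord — the form found in A minor, not the diatonic I (A). Borrowed into A major it is written i.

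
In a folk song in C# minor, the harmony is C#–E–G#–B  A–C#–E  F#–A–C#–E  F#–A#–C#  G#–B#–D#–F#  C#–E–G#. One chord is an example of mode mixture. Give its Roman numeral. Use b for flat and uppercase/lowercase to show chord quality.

In C# minor (with V from harmonic minor) the diatonic chords are C#m, D#dim, E, F#m, G#, A, B. Of the given chords, C#–E–G#–B = C#m7, A–C#–E = A, F#–A–C#–E = F#m7, G#–B#–D#–F# = G#7 and C#–E–G# = C#m are diatonic. F#–A#–C# doesn't fit — on degree 4 C# minor would have F#m (iv). F# is the degree-4 chord of C# major, so it is the borrowed IV.

IV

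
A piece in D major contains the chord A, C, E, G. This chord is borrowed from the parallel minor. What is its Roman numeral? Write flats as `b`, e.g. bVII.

v7

A is scale degree 5 in D major. The diatonic chord on degree 5 would be A (V), but A–C–E–G is the minor-seventh chord from D minor. As a borrowed chord it is labeled v7.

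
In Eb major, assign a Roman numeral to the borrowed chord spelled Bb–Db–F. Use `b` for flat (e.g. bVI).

Bb is scale degree 5 in Eb major. Bb–Db–F is a minor chord — the form found in Eb minor, not the diatonic V (Bb). Borrowed into Eb major it is written v.

v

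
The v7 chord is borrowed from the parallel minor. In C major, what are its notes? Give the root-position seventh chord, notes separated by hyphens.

The root, G, is scale degree 5 — the same note in C major and C minor; only the chord quality changes. In C minor the chord on G is G–Bb–D–F.

G-Bb-D-F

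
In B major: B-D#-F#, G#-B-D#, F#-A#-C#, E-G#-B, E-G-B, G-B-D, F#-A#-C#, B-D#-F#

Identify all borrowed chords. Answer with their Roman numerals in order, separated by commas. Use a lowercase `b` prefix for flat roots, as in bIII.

iv, bVI

The diatonic triads in B major are B, C#m, D#m, E, F#, G#m, A#dim. Of the given chords, B–D#–F# = B, G#–B–D# = G#m, F#–A#–C# = F# and E–G#–B = E are diatonic. E–G–B doesn't fit — on degree 4 B major would have E (IV). Em is the degree-4 chord of B minor, so it is the borrowed iv. But G–B–D is foreign: the diatonic vi on degree 6 is G#m, whereas G comes from B minor. It is labeled bVI.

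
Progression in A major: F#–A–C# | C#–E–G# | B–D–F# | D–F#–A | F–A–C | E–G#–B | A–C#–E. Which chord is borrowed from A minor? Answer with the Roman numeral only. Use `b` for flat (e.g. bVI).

The diatonic triads in A major are A, Bm, C#m, D, E, F#m, G#dim. F#–A–C# = F#m, C#–E–G# = C#m, B–D–F# = Bm, D–F#–A = D, E–G#–B = E and A–C#–E = A are all diatonic. F–A–C is not: scale degree 6 in A major carries F#m (vi). In A minor the chord on that degree is F, so here it functions as bVI, borrowed from the parallel minor.

bVI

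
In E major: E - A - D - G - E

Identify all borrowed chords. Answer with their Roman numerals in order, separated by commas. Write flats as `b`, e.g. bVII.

bVII, bIII

E major has the diatonic set E, F#m, G#m, A, B, C#m, D#dim. E and A are both diatonic. D (D–F#–A) is not: scale degree 7 in E major carries D#dim (vii°). In E minor the chord on that degree is D, so here it functions as bVII, borrowed from the parallel minor. But G (G–B–D) is foreign: the diatonic iii on degree 3 is G#m, whereas G comes from E minor. It is labeled bIII.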